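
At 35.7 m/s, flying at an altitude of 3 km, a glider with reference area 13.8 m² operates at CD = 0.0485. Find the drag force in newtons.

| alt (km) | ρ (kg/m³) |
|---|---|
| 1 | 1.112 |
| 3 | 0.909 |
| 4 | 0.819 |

D = 388 N

At 3 km, from the table: ρ = 0.909 kg/m³.
Dynamic pressure q = ½ρv² = ½ × 0.909 × 35.7² = 579.3 Pa.
D = q·S·CD = 579.3 × 13.8 × 0.0485 = 388 N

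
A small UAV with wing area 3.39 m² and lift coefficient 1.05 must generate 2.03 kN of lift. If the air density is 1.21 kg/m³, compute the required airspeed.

v = 30.7 m/s

L = ½ρv²S·CL ⇒ v = √(2L/(ρ·S·CL))
v = √(2 × 2030 / (1.21 × 3.39 × 1.05)) = √942.7 = 30.7 m/s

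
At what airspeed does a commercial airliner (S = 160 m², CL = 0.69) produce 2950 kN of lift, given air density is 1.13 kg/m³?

v = 217 m/s

L = ½ρv²S·CL ⇒ v = √(2L/(ρ·S·CL))
v = √(2 × 2.95×10^6 / (1.13 × 160 × 0.69)) = √47290 = 217 m/s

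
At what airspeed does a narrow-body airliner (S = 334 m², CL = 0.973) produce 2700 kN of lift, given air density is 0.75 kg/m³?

v = 149 m/s

L = ½ρv²S·CL ⇒ v = √(2L/(ρ·S·CL))
v = √(2 × 2.7×10^6 / (0.75 × 334 × 0.973)) = √22160 = 149 m/s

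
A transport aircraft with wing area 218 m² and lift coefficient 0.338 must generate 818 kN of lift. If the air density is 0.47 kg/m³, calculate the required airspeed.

v = 217 m/s

L = ½ρv²S·CL ⇒ v = √(2L/(ρ·S·CL))
v = √(2 × 8.18×10^5 / (0.47 × 218 × 0.338)) = √47240 = 217 m/s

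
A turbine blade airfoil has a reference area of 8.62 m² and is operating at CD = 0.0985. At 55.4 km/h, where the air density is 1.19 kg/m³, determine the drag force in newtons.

D = 120 N

Convert speed: v = 55.4 km/h ÷ 3.6 = 15.39 m/s.
D = ½ρv²S·CD = ½ × 1.19 × 15.39² × 8.62 × 0.0985 = 120 N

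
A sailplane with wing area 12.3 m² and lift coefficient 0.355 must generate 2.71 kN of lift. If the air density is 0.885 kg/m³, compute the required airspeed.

v = 37.5 m/s

L = ½ρv²S·CL ⇒ v = √(2L/(ρ·S·CL))
v = √(2 × 2710 / (0.885 × 12.3 × 0.355)) = √1403 = 37.5 m/s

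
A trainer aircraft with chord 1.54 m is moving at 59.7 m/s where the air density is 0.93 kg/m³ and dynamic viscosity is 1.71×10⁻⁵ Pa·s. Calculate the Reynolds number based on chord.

Re = 5×10^6

Re = ρ·v·c/μ = 0.93 × 59.7 × 1.54 / (1.71×10⁻⁵) = 5×10^6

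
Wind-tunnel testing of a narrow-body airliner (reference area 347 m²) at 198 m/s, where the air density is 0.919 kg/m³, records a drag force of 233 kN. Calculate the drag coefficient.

CD = 0.0373

From D = ½ρv²S·CD, rearranging gives CD = 2D/(ρv²S).
CD = 2 × 2.33×10^5 / (0.919 × 198² × 347) = 0.0373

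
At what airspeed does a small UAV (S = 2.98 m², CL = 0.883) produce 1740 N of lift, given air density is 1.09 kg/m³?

L = ½ρv²S·CL ⇒ v = √(2L/(ρ·S·CL))
v = √(2 × 1740 / (1.09 × 2.98 × 0.883)) = √1213 = 34.8 m/s

v = 34.8 m/s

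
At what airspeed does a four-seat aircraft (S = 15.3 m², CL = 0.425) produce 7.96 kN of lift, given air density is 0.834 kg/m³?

v = 54.2 m/s

L = ½ρv²S·CL ⇒ v = √(2L/(ρ·S·CL))
v = √(2 × 7960 / (0.834 × 15.3 × 0.425)) = √2936 = 54.2 m/s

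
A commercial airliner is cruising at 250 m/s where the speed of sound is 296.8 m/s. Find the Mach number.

M = v/a = 250 / 296.8 = 0.842

M = 0.842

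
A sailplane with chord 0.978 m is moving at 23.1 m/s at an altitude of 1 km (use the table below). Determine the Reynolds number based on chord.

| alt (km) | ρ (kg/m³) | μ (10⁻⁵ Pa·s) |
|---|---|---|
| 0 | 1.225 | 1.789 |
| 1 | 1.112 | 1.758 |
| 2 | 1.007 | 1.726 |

Re = 1.43×10^6

At 1 km, from the table: ρ = 1.112 kg/m³, μ = 1.758×10⁻⁵ Pa·s.
Re = ρ·v·c/μ = 1.112 × 23.1 × 0.978 / (1.758×10⁻⁵) = 1.43×10^6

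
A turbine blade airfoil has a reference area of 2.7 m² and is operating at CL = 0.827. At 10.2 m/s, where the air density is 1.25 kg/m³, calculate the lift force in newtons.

L = 145 N

Dynamic pressure q = ½ρv² = ½ × 1.25 × 10.2² = 65.02 Pa.
L = q·S·CL = 65.02 × 2.7 × 0.827 = 145 N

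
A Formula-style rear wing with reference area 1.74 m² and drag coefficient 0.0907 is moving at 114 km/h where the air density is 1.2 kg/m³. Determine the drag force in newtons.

D = 95 N

Convert speed: v = 114 km/h ÷ 3.6 = 31.67 m/s.
D = ½ρv²S·CD = ½ × 1.2 × 31.67² × 1.74 × 0.0907 = 95 N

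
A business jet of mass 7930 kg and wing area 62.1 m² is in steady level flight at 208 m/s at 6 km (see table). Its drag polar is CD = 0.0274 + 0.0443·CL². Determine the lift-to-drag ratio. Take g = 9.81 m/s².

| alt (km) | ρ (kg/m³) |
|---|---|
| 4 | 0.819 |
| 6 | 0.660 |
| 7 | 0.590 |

L/D = 3.16

At 6 km, from the table: ρ = 0.660 kg/m³.
Level flight ⇒ L = W = m·g = 7930 × 9.81 = 77793 N.
Dynamic pressure q = 0.5 × 0.66 × 208² = 14280 Pa.
Required CL = L/(qS) = 77793/(14280·62.1) = 0.08774.
CD = 0.0274 + 0.0443 × 0.08774² = 0.02774.
L/D = CL/CD = 0.08774 / 0.02774 = 3.16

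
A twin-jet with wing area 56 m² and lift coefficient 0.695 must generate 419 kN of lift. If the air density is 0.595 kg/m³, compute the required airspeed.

L = ½ρv²S·CL ⇒ v = √(2L/(ρ·S·CL))
v = √(2 × 4.19×10^5 / (0.595 × 56 × 0.695)) = √36190 = 190 m/s

v = 190 m/s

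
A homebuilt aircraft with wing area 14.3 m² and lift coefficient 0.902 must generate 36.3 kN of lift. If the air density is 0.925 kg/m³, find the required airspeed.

L = ½ρv²S·CL ⇒ v = √(2L/(ρ·S·CL))
v = √(2 × 36300 / (0.925 × 14.3 × 0.902)) = √6085 = 78 m/s

v = 78 m/s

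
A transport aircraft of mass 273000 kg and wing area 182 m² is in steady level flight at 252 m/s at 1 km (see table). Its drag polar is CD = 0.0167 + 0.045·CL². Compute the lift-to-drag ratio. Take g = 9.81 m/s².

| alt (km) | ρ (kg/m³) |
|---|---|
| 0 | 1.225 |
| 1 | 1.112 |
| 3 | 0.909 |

L/D = 17

At 1 km, from the table: ρ = 1.112 kg/m³.
Level flight ⇒ L = W = m·g = 273000 × 9.81 = 2.6781×10^6 N.
Dynamic pressure q = 0.5 × 1.112 × 252² = 35310 Pa.
CL = W/(q·S) = 2.6781×10^6 / (35310 × 182) = 0.4168.
CD = 0.0167 + 0.045 × 0.4168² = 0.02452.
L/D = CL/CD = 0.4168 / 0.02452 = 17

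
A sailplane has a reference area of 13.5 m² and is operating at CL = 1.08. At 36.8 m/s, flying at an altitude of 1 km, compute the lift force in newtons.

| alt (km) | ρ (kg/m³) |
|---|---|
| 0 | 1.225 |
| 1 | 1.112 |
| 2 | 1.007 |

At 1 km, from the table: ρ = 1.112 kg/m³.
Dynamic pressure q = ½ρv² = ½ × 1.112 × 36.8² = 753 Pa.
L = q·S·CL = 753 × 13.5 × 1.08 = 11000 N ≈ 11 kN

L = 11000 N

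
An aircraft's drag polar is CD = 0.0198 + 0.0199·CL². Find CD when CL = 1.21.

CD = 0.0489

CD = 0.0198 + 0.0199 × 1.21² = 0.0198 + 0.02914 = 0.0489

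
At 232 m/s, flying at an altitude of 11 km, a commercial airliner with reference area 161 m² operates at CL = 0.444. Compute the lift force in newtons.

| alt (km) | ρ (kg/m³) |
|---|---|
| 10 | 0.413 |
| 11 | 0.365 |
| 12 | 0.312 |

At 11 km, from the table: ρ = 0.365 kg/m³.
L = ½ρv²S·CL = ½ × 0.365 × 232² × 161 × 0.444 = 7.02×10^5 N ≈ 702 kN

L = 7.02×10^5 N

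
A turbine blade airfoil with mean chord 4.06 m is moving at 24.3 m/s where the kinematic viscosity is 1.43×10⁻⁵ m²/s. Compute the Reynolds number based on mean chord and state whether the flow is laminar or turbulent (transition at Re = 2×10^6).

Re = 6.9×10^6 (turbulent)

Re = v·c/ν = 24.3 × 4.06 / (1.43×10⁻⁵) = 6.9×10^6
Since 6.9×10^6 > 2×10^6, the flow is turbulent.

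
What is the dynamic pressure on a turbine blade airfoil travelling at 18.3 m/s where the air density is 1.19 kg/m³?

q = 199 Pa

q = ½ρv² = ½ × 1.19 × 18.3² = 199 Pa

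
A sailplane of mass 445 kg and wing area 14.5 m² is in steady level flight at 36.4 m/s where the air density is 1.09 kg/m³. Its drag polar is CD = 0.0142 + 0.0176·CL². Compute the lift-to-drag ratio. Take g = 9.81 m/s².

In steady level flight, lift balances weight: W = mg = 445 × 9.81 = 4365.4 N.
q = ½ρv² = ½ × 1.09 × 36.4² = 722.1 Pa.
CL = W/(q·S) = 4365.4 / (722.1 × 14.5) = 0.4169.
CD = 0.0142 + 0.0176 × 0.4169² = 0.01726.
L/D = CL/CD = 0.4169 / 0.01726 = 24.2

L/D = 24.2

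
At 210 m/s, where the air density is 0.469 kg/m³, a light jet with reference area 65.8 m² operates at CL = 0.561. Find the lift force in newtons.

L = 3.82×10^5 N

L = ½ρv²S·CL = ½ × 0.469 × 210² × 65.8 × 0.561 = 3.82×10^5 N ≈ 382 kN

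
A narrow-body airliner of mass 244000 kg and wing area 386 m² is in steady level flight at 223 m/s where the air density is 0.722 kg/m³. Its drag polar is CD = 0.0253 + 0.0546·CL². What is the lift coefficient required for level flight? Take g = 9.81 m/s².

Weight W = mg = 244000 × 9.81 = 2.3936×10^6 N; in level flight L = W.
q = ½ρv² = ½ × 0.722 × 223² = 17950 Pa.
CL = 2W/(ρv²S) = 2×2.3936×10^6/(0.722×223²×386) = 0.3454.

CL = 0.345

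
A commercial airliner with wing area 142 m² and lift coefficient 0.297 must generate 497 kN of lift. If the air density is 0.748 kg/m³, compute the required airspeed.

v = 178 m/s

L = ½ρv²S·CL ⇒ v = √(2L/(ρ·S·CL))
v = √(2 × 4.97×10^5 / (0.748 × 142 × 0.297)) = √31510 = 178 m/s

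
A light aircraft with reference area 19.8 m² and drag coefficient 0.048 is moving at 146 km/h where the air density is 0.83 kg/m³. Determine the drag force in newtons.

Convert speed: v = 146 km/h ÷ 3.6 = 40.56 m/s.
Dynamic pressure q = ½ρv² = ½ × 0.83 × 40.56² = 682.6 Pa.
D = q·S·CD = 682.6 × 19.8 × 0.048 = 649 N

D = 649 N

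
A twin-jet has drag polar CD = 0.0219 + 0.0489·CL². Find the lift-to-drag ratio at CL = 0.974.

L/D = 14.3

CD = 0.0219 + 0.0489 × 0.974² = 0.06829
L/D = CL/CD = 0.974 / 0.06829 = 14.3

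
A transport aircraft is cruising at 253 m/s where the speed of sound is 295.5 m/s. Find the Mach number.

M = v/a = 253 / 295.5 = 0.856

M = 0.856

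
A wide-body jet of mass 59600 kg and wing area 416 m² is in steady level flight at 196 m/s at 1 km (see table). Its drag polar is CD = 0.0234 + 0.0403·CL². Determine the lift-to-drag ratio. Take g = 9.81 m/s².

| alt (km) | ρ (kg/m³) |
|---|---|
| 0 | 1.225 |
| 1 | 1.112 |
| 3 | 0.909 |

L/D = 2.79

At 1 km, from the table: ρ = 1.112 kg/m³.
Level flight ⇒ L = W = m·g = 59600 × 9.81 = 5.8468×10^5 N.
Dynamic pressure q = 0.5 × 1.112 × 196² = 21360 Pa.
Required CL = L/(qS) = 5.8468×10^5/(21360·416) = 0.0658.
CD = 0.0234 + 0.0403 × 0.0658² = 0.02357.
L/D = CL/CD = 0.0658 / 0.02357 = 2.79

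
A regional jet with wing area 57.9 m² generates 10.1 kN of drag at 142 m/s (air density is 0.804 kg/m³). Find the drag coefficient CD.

From D = ½ρv²S·CD, rearranging gives CD = 2D/(ρv²S).
CD = 2 × 10100 / (0.804 × 142² × 57.9) = 0.0215

CD = 0.0215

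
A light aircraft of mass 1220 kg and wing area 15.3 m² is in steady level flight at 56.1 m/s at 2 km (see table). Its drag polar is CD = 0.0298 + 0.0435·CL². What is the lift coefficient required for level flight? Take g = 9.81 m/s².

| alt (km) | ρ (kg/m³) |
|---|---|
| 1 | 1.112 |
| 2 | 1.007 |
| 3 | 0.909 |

CL = 0.494

At 2 km, from the table: ρ = 1.007 kg/m³.
Level flight ⇒ L = W = m·g = 1220 × 9.81 = 11968 N.
Dynamic pressure q = 0.5 × 1.007 × 56.1² = 1585 Pa.
CL = W/(q·S) = 11968 / (1585 × 15.3) = 0.4936.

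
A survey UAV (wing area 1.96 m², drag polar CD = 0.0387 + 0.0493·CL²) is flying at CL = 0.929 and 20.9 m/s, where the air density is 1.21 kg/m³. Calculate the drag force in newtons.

CD = 0.0387 + 0.0493 × 0.929² = 0.08125
D = ½ρv²S·CD = ½ × 1.21 × 20.9² × 1.96 × 0.08125 = 42.1 N

D = 42.1 N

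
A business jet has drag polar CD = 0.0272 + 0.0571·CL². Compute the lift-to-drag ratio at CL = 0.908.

CD = 0.0272 + 0.0571 × 0.908² = 0.07428
L/D = CL/CD = 0.908 / 0.07428 = 12.2

L/D = 12.2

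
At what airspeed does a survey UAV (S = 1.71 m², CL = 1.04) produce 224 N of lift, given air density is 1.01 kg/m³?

v = 15.8 m/s

L = ½ρv²S·CL ⇒ v = √(2L/(ρ·S·CL))
v = √(2 × 224 / (1.01 × 1.71 × 1.04)) = √249.4 = 15.8 m/s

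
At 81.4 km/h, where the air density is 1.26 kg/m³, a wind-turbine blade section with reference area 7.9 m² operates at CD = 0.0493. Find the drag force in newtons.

Convert speed: v = 81.4 km/h ÷ 3.6 = 22.61 m/s.
Dynamic pressure q = ½ρv² = ½ × 1.26 × 22.61² = 322.1 Pa.
D = q·S·CD = 322.1 × 7.9 × 0.0493 = 125 N

D = 125 N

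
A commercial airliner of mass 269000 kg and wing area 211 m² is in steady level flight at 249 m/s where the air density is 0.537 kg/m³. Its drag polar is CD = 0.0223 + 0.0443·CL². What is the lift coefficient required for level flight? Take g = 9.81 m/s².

CL = 0.751

Weight W = mg = 269000 × 9.81 = 2.6389×10^6 N; in level flight L = W.
q = ½ρv² = ½ × 0.537 × 249² = 16650 Pa.
Required CL = L/(qS) = 2.6389×10^6/(16650·211) = 0.7513.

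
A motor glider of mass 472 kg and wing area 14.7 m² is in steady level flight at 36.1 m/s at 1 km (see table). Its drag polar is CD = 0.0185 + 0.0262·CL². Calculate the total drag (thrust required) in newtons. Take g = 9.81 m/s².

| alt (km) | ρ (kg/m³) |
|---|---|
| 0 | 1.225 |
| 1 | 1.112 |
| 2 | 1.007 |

At 1 km, from the table: ρ = 1.112 kg/m³.
In steady level flight, lift balances weight: W = mg = 472 × 9.81 = 4630.3 N.
Dynamic pressure q = 0.5 × 1.112 × 36.1² = 724.6 Pa.
Required CL = L/(qS) = 4630.3/(724.6·14.7) = 0.4347.
CD = 0.0185 + 0.0262 × 0.4347² = 0.02345.
D = q·S·CD = 724.6 × 14.7 × 0.02345 = 249.8 N

D = 250 N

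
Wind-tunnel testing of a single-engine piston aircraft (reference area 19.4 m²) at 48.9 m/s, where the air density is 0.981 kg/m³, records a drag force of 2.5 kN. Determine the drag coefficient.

CD = 0.11

From D = ½ρv²S·CD, rearranging gives CD = 2D/(ρv²S).
CD = 2 × 2500 / (0.981 × 48.9² × 19.4) = 0.11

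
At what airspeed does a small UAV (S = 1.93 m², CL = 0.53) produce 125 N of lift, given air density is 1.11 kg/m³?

L = ½ρv²S·CL ⇒ v = √(2L/(ρ·S·CL))
v = √(2 × 125 / (1.11 × 1.93 × 0.53)) = √220.2 = 14.8 m/s

v = 14.8 m/s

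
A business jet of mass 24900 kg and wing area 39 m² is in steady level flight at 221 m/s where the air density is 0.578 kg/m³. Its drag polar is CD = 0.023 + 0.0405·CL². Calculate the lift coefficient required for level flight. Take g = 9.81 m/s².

Weight W = mg = 24900 × 9.81 = 2.4427×10^5 N; in level flight L = W.
q = ½ρv² = ½ × 0.578 × 221² = 14120 Pa.
CL = W/(q·S) = 2.4427×10^5 / (14120 × 39) = 0.4437.

CL = 0.444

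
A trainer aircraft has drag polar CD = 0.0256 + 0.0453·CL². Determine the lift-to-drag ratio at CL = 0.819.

L/D = 14.6

CD = 0.0256 + 0.0453 × 0.819² = 0.05599
L/D = CL/CD = 0.819 / 0.05599 = 14.6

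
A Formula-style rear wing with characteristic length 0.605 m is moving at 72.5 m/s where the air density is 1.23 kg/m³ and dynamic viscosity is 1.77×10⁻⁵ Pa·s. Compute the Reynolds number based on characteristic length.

Re = 3.05×10^6

Re = ρ·v·c/μ = 1.23 × 72.5 × 0.605 / (1.77×10⁻⁵) = 3.05×10^6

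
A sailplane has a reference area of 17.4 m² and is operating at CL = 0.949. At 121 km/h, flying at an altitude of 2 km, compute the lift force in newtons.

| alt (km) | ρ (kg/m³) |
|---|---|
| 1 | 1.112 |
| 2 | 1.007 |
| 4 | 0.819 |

At 2 km, from the table: ρ = 1.007 kg/m³.
Convert speed: v = 121 km/h ÷ 3.6 = 33.61 m/s.
L = ½ρv²S·CL = ½ × 1.007 × 33.61² × 17.4 × 0.949 = 9390 N ≈ 9.39 kN

L = 9390 N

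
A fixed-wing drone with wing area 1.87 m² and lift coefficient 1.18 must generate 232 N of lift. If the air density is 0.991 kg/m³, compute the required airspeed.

L = ½ρv²S·CL ⇒ v = √(2L/(ρ·S·CL))
v = √(2 × 232 / (0.991 × 1.87 × 1.18)) = √212.2 = 14.6 m/s

v = 14.6 m/s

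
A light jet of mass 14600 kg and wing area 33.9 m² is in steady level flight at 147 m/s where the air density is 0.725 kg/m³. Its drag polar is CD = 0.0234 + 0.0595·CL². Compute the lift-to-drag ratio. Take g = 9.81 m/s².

L/D = 13.2

Weight W = mg = 14600 × 9.81 = 1.4323×10^5 N; in level flight L = W.
Dynamic pressure q = 0.5 × 0.725 × 147² = 7833 Pa.
Required CL = L/(qS) = 1.4323×10^5/(7833·33.9) = 0.5394.
CD = 0.0234 + 0.0595 × 0.5394² = 0.04071.
L/D = CL/CD = 0.5394 / 0.04071 = 13.2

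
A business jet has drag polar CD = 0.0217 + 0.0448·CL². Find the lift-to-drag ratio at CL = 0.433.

L/D = 14.4

CD = 0.0217 + 0.0448 × 0.433² = 0.0301
L/D = CL/CD = 0.433 / 0.0301 = 14.4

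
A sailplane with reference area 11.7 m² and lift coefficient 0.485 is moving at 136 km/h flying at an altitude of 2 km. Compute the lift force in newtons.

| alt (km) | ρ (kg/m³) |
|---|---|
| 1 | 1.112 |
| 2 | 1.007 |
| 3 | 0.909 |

L = 4080 N

At 2 km, from the table: ρ = 1.007 kg/m³.
Convert speed: v = 136 km/h ÷ 3.6 = 37.78 m/s.
L = ½ρv²S·CL = ½ × 1.007 × 37.78² × 11.7 × 0.485 = 4080 N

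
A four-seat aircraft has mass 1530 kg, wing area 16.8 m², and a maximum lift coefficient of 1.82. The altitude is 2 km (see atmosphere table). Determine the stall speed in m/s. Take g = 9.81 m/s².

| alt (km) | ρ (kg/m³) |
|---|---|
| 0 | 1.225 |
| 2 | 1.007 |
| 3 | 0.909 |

V_stall = 31.2 m/s

At 2 km, from the table: ρ = 1.007 kg/m³.
At stall, lift equals weight: L = W = m·g = 1530 × 9.81 = 15010 N.
V_stall = √(2W/(ρ·S·CL,max)) = √(2 × 15010 / (1.007 × 16.8 × 1.82))
V_stall = √974.9 = 31.2 m/s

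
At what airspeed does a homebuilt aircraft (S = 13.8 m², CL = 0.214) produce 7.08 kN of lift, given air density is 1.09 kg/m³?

v = 66.3 m/s

L = ½ρv²S·CL ⇒ v = √(2L/(ρ·S·CL))
v = √(2 × 7080 / (1.09 × 13.8 × 0.214)) = √4399 = 66.3 m/s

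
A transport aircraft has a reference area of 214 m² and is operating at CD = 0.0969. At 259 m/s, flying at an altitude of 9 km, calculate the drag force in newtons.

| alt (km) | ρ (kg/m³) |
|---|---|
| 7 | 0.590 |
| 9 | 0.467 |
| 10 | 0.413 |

D = 3.25×10^5 N

At 9 km, from the table: ρ = 0.467 kg/m³.
D = ½ρv²S·CD = ½ × 0.467 × 259² × 214 × 0.0969 = 3.25×10^5 N ≈ 325 kN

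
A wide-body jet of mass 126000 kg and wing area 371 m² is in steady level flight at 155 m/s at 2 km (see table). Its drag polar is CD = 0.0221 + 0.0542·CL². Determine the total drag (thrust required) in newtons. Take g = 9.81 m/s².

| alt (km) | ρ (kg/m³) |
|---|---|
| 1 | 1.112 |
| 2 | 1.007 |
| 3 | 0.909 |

D = 1.18×10^5 N

At 2 km, from the table: ρ = 1.007 kg/m³.
In steady level flight, lift balances weight: W = mg = 126000 × 9.81 = 1.2361×10^6 N.
Dynamic pressure q = 0.5 × 1.007 × 155² = 12100 Pa.
Required CL = L/(qS) = 1.2361×10^6/(12100·371) = 0.2754.
CD = 0.0221 + 0.0542 × 0.2754² = 0.02621.
D = q·S·CD = 12100 × 371 × 0.02621 = 1.176×10^5 N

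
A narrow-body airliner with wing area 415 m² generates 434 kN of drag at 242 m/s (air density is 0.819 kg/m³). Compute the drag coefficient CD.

CD = 0.0436

From D = ½ρv²S·CD, rearranging gives CD = 2D/(ρv²S).
CD = 2 × 4.34×10^5 / (0.819 × 242² × 415) = 0.0436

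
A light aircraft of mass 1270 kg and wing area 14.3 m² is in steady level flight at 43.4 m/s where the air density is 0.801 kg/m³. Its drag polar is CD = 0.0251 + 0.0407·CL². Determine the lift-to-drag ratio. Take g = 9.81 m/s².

L/D = 14.5

Level flight ⇒ L = W = m·g = 1270 × 9.81 = 12459 N.
q = ½ρv² = ½ × 0.801 × 43.4² = 754.4 Pa.
Required CL = L/(qS) = 12459/(754.4·14.3) = 1.155.
CD = 0.0251 + 0.0407 × 1.155² = 0.07939.
L/D = CL/CD = 1.155 / 0.07939 = 14.5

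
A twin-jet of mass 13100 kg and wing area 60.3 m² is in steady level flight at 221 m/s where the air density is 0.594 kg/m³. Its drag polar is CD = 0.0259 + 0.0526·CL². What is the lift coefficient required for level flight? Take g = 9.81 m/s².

CL = 0.147

Weight W = mg = 13100 × 9.81 = 1.2851×10^5 N; in level flight L = W.
Dynamic pressure q = 0.5 × 0.594 × 221² = 14510 Pa.
Required CL = L/(qS) = 1.2851×10^5/(14510·60.3) = 0.1469.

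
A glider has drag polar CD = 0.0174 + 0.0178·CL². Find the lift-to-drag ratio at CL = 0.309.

CD = 0.0174 + 0.0178 × 0.309² = 0.0191
L/D = CL/CD = 0.309 / 0.0191 = 16.2

L/D = 16.2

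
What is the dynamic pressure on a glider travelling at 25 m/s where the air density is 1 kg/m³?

q = ½ρv² = ½ × 1 × 25² = 312 Pa

q = 312 Pa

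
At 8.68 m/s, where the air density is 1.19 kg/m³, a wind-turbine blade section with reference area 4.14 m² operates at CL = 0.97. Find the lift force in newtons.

L = ½ρv²S·CL = ½ × 1.19 × 8.68² × 4.14 × 0.97 = 180 N

L = 180 N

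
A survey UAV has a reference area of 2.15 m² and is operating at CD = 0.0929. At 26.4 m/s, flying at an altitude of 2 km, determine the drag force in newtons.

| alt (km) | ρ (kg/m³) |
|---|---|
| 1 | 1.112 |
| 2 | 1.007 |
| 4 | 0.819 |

D = 70.1 N

At 2 km, from the table: ρ = 1.007 kg/m³.
D = ½ρv²S·CD = ½ × 1.007 × 26.4² × 2.15 × 0.0929 = 70.1 N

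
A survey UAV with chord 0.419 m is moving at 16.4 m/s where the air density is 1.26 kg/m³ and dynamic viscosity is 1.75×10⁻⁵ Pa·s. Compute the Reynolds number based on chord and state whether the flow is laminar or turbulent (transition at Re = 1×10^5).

Re = ρ·v·c/μ = 1.26 × 16.4 × 0.419 / (1.75×10⁻⁵) = 4.95×10^5
Since 4.95×10^5 > 1×10^5, the flow is turbulent.

Re = 4.95×10^5 (turbulent)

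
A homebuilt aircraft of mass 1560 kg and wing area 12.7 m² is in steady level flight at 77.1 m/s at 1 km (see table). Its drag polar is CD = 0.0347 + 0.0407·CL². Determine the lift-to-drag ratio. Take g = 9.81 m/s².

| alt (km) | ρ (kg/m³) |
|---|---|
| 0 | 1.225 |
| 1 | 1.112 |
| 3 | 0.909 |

L/D = 9.09

At 1 km, from the table: ρ = 1.112 kg/m³.
In steady level flight, lift balances weight: W = mg = 1560 × 9.81 = 15304 N.
Dynamic pressure q = 0.5 × 1.112 × 77.1² = 3305 Pa.
CL = 2W/(ρv²S) = 2×15304/(1.112×77.1²×12.7) = 0.3646.
CD = 0.0347 + 0.0407 × 0.3646² = 0.04011.
L/D = CL/CD = 0.3646 / 0.04011 = 9.09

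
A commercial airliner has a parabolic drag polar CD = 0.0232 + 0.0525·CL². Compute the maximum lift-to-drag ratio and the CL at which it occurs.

For CD = CD0 + K·CL², (L/D)max occurs at CL* = √(CD0/K) and equals 1/(2√(K·CD0)).
(L/D)max = 1/(2√(0.0525 × 0.0232)) = 1/(2 × 0.0349) = 14.3
CL* = √(0.0232/0.0525) = 0.665

(L/D)max = 14.3, at CL = 0.665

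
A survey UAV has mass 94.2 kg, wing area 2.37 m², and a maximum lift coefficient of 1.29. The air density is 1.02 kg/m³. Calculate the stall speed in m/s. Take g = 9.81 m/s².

V_stall = 24.3 m/s

Weight W = mg = 94.2 × 9.81 = 924.1 N.
From L = ½ρV²S·CL,max = W: V_stall = √(2W/(ρSCL,max)) = √(2·924.1/(1.02·2.37·1.29))
V_stall = √592.7 = 24.3 m/s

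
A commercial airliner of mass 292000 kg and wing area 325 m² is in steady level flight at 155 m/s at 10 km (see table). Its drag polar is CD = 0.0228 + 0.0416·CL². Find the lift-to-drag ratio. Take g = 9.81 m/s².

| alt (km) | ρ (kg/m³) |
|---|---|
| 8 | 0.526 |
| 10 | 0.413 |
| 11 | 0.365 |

L/D = 11.5

At 10 km, from the table: ρ = 0.413 kg/m³.
Weight W = mg = 292000 × 9.81 = 2.8645×10^6 N; in level flight L = W.
q = ½ρv² = ½ × 0.413 × 155² = 4961 Pa.
CL = W/(q·S) = 2.8645×10^6 / (4961 × 325) = 1.777.
CD = 0.0228 + 0.0416 × 1.777² = 0.1541.
L/D = CL/CD = 1.777 / 0.1541 = 11.5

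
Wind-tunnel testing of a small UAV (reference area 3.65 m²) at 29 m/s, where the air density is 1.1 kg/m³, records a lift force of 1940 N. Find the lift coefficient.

CL = 1.15

From L = ½ρv²S·CL, rearranging gives CL = 2L/(ρv²S).
CL = 2 × 1940 / (1.1 × 29² × 3.65) = 1.15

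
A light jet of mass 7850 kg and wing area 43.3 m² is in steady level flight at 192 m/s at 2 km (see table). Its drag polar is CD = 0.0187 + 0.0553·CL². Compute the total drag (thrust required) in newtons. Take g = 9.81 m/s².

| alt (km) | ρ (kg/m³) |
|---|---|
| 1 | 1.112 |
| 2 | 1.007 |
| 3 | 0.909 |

D = 15400 N

At 2 km, from the table: ρ = 1.007 kg/m³.
Weight W = mg = 7850 × 9.81 = 77008 N; in level flight L = W.
q = ½ρv² = ½ × 1.007 × 192² = 18560 Pa.
Required CL = L/(qS) = 77008/(18560·43.3) = 0.09582.
CD = 0.0187 + 0.0553 × 0.09582² = 0.01921.
D = q·S·CD = 18560 × 43.3 × 0.01921 = 15440 N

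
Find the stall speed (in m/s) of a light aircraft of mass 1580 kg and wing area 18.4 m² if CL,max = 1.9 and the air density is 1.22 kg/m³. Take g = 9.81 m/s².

V_stall = 27 m/s

At stall, lift equals weight: L = W = m·g = 1580 × 9.81 = 15500 N.
From L = ½ρV²S·CL,max = W: V_stall = √(2W/(ρSCL,max)) = √(2·15500/(1.22·18.4·1.9))
V_stall = √726.8 = 27 m/s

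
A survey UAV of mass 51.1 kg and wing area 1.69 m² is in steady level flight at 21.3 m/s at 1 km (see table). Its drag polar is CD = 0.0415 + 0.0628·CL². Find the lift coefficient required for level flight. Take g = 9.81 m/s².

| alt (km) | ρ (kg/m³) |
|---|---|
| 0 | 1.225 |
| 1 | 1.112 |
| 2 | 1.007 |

At 1 km, from the table: ρ = 1.112 kg/m³.
In steady level flight, lift balances weight: W = mg = 51.1 × 9.81 = 501.29 N.
Dynamic pressure q = 0.5 × 1.112 × 21.3² = 252.3 Pa.
CL = W/(q·S) = 501.29 / (252.3 × 1.69) = 1.176.

CL = 1.18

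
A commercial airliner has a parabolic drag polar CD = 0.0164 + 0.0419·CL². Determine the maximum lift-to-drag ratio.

For CD = CD0 + K·CL², (L/D)max occurs at CL* = √(CD0/K) and equals 1/(2√(K·CD0)).
(L/D)max = 1/(2√(0.0419 × 0.0164)) = 1/(2 × 0.02621) = 19.1

(L/D)max = 19.1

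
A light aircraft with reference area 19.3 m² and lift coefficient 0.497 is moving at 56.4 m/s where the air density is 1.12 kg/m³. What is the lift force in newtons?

L = ½ρv²S·CL = ½ × 1.12 × 56.4² × 19.3 × 0.497 = 17100 N ≈ 17.1 kN

L = 17100 N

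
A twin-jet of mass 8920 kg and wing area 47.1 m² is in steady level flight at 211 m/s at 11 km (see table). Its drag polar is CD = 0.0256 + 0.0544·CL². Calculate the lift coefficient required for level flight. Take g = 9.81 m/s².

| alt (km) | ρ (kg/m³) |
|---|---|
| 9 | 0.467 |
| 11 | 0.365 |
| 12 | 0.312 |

CL = 0.229

At 11 km, from the table: ρ = 0.365 kg/m³.
In steady level flight, lift balances weight: W = mg = 8920 × 9.81 = 87505 N.
q = ½ρv² = ½ × 0.365 × 211² = 8125 Pa.
CL = W/(q·S) = 87505 / (8125 × 47.1) = 0.2287.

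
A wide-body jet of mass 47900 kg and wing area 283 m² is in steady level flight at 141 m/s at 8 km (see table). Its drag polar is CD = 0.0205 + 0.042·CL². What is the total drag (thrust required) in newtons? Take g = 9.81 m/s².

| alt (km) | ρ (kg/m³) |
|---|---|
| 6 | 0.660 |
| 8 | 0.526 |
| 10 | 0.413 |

D = 36600 N

At 8 km, from the table: ρ = 0.526 kg/m³.
Weight W = mg = 47900 × 9.81 = 4.699×10^5 N; in level flight L = W.
Dynamic pressure q = 0.5 × 0.526 × 141² = 5229 Pa.
CL = W/(q·S) = 4.699×10^5 / (5229 × 283) = 0.3176.
CD = 0.0205 + 0.042 × 0.3176² = 0.02474.
D = q·S·CD = 5229 × 283 × 0.02474 = 36600 N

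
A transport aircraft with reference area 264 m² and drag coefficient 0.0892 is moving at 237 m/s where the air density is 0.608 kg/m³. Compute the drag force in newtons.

Dynamic pressure q = ½ρv² = ½ × 0.608 × 237² = 17080 Pa.
D = q·S·CD = 17080 × 264 × 0.0892 = 4.02×10^5 N ≈ 402 kN

D = 4.02×10^5 N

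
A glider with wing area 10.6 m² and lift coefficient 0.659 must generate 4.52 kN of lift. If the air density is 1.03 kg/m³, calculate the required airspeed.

v = 35.4 m/s

L = ½ρv²S·CL ⇒ v = √(2L/(ρ·S·CL))
v = √(2 × 4520 / (1.03 × 10.6 × 0.659)) = √1256 = 35.4 m/s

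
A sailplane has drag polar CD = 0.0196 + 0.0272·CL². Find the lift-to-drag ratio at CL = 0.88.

CD = 0.0196 + 0.0272 × 0.88² = 0.04066
L/D = CL/CD = 0.88 / 0.04066 = 21.6

L/D = 21.6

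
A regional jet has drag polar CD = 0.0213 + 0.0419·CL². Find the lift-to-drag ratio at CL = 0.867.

CD = 0.0213 + 0.0419 × 0.867² = 0.0528
L/D = CL/CD = 0.867 / 0.0528 = 16.4

L/D = 16.4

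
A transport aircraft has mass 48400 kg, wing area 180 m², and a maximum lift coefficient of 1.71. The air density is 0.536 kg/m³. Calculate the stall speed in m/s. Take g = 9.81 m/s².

V_stall = 75.9 m/s

Stall occurs when L = W at CL,max. W = mg = 48400 × 9.81 = 4.748×10^5 N.
From L = ½ρV²S·CL,max = W: V_stall = √(2W/(ρSCL,max)) = √(2·4.748×10^5/(0.536·180·1.71))
V_stall = √5756 = 75.9 m/s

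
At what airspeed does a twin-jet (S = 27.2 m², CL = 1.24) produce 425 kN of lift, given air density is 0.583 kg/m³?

L = ½ρv²S·CL ⇒ v = √(2L/(ρ·S·CL))
v = √(2 × 4.25×10^5 / (0.583 × 27.2 × 1.24)) = √43230 = 208 m/s

v = 208 m/s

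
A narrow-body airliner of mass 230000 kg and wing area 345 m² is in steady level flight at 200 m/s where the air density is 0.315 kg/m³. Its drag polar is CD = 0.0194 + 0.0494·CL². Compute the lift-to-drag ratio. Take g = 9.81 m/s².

L/D = 14.3

Level flight ⇒ L = W = m·g = 230000 × 9.81 = 2.2563×10^6 N.
q = ½ρv² = ½ × 0.315 × 200² = 6300 Pa.
CL = 2W/(ρv²S) = 2×2.2563×10^6/(0.315×200²×345) = 1.038.
CD = 0.0194 + 0.0494 × 1.038² = 0.07264.
L/D = CL/CD = 1.038 / 0.07264 = 14.3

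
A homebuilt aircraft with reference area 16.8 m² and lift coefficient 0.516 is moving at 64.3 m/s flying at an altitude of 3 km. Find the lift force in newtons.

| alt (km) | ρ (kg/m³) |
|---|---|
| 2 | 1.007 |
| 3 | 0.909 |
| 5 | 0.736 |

At 3 km, from the table: ρ = 0.909 kg/m³.
Dynamic pressure q = ½ρv² = ½ × 0.909 × 64.3² = 1879 Pa.
L = q·S·CL = 1879 × 16.8 × 0.516 = 16300 N ≈ 16.3 kN

L = 16300 N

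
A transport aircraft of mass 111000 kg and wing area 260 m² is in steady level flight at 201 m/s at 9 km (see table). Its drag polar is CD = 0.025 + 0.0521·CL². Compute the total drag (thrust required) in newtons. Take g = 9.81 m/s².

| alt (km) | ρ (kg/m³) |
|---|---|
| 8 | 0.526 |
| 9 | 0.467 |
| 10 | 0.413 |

At 9 km, from the table: ρ = 0.467 kg/m³.
Level flight ⇒ L = W = m·g = 111000 × 9.81 = 1.0889×10^6 N.
Dynamic pressure q = 0.5 × 0.467 × 201² = 9434 Pa.
Required CL = L/(qS) = 1.0889×10^6/(9434·260) = 0.444.
CD = 0.025 + 0.0521 × 0.444² = 0.03527.
D = q·S·CD = 9434 × 260 × 0.03527 = 86510 N

D = 86500 N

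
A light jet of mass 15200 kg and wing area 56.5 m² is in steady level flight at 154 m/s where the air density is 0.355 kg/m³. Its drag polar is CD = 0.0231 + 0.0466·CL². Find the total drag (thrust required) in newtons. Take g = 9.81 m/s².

D = 9850 N

Level flight ⇒ L = W = m·g = 15200 × 9.81 = 1.4911×10^5 N.
q = ½ρv² = ½ × 0.355 × 154² = 4210 Pa.
CL = W/(q·S) = 1.4911×10^5 / (4210 × 56.5) = 0.6269.
CD = 0.0231 + 0.0466 × 0.6269² = 0.04142.
D = q·S·CD = 4210 × 56.5 × 0.04142 = 9850 N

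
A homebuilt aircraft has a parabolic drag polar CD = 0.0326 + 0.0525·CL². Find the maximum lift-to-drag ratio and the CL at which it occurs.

(L/D)max = 12.1, at CL = 0.788

For CD = CD0 + K·CL², (L/D)max occurs at CL* = √(CD0/K) and equals 1/(2√(K·CD0)).
(L/D)max = 1/(2√(0.0525 × 0.0326)) = 1/(2 × 0.04137) = 12.1
CL* = √(0.0326/0.0525) = 0.788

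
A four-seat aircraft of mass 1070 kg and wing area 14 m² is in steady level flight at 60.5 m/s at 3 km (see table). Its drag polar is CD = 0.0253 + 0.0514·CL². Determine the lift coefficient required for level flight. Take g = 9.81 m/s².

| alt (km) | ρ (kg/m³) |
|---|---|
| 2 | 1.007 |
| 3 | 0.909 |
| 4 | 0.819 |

CL = 0.451

At 3 km, from the table: ρ = 0.909 kg/m³.
Weight W = mg = 1070 × 9.81 = 10497 N; in level flight L = W.
q = ½ρv² = ½ × 0.909 × 60.5² = 1664 Pa.
CL = 2W/(ρv²S) = 2×10497/(0.909×60.5²×14) = 0.4507.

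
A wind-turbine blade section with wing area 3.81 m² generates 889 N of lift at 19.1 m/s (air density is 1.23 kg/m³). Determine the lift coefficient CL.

CL = 1.04

From L = ½ρv²S·CL, rearranging gives CL = 2L/(ρv²S).
CL = 2 × 889 / (1.23 × 19.1² × 3.81) = 1.04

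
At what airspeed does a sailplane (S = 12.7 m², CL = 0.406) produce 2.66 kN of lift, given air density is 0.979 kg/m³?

L = ½ρv²S·CL ⇒ v = √(2L/(ρ·S·CL))
v = √(2 × 2660 / (0.979 × 12.7 × 0.406)) = √1054 = 32.5 m/s

v = 32.5 m/s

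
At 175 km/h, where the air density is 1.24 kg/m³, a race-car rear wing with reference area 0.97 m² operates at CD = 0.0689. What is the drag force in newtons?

D = 97.9 N

Convert speed: v = 175 km/h ÷ 3.6 = 48.61 m/s.
D = ½ρv²S·CD = ½ × 1.24 × 48.61² × 0.97 × 0.0689 = 97.9 N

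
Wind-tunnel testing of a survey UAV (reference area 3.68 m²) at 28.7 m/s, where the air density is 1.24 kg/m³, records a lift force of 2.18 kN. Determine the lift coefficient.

CL = 1.16

From L = ½ρv²S·CL, rearranging gives CL = 2L/(ρv²S).
CL = 2 × 2180 / (1.24 × 28.7² × 3.68) = 1.16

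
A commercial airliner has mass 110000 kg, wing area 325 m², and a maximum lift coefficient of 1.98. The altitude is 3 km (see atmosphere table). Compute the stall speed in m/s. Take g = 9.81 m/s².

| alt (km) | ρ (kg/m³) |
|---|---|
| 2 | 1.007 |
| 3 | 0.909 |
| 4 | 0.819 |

V_stall = 60.7 m/s

At 3 km, from the table: ρ = 0.909 kg/m³.
Stall occurs when L = W at CL,max. W = mg = 110000 × 9.81 = 1.079×10^6 N.
From L = ½ρV²S·CL,max = W: V_stall = √(2W/(ρSCL,max)) = √(2·1.079×10^6/(0.909·325·1.98))
V_stall = √3690 = 60.7 m/s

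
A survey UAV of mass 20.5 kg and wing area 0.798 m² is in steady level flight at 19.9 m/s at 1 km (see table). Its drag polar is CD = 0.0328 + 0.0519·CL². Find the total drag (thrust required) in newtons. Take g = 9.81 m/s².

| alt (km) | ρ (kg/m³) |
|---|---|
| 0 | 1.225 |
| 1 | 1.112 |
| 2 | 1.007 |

At 1 km, from the table: ρ = 1.112 kg/m³.
Level flight ⇒ L = W = m·g = 20.5 × 9.81 = 201.11 N.
Dynamic pressure q = 0.5 × 1.112 × 19.9² = 220.2 Pa.
CL = W/(q·S) = 201.11 / (220.2 × 0.798) = 1.145.
CD = 0.0328 + 0.0519 × 1.145² = 0.1008.
D = q·S·CD = 220.2 × 0.798 × 0.1008 = 17.71 N

D = 17.7 N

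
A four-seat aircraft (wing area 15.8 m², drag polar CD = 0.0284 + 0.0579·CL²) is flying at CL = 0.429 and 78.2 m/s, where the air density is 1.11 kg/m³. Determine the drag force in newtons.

CD = 0.0284 + 0.0579 × 0.429² = 0.03906
D = ½ρv²S·CD = ½ × 1.11 × 78.2² × 15.8 × 0.03906 = 2090 N

D = 2090 N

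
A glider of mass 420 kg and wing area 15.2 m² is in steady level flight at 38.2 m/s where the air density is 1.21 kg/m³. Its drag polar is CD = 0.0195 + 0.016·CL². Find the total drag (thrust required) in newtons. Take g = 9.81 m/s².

Weight W = mg = 420 × 9.81 = 4120.2 N; in level flight L = W.
q = ½ρv² = ½ × 1.21 × 38.2² = 882.8 Pa.
Required CL = L/(qS) = 4120.2/(882.8·15.2) = 0.307.
CD = 0.0195 + 0.016 × 0.307² = 0.02101.
D = q·S·CD = 882.8 × 15.2 × 0.02101 = 281.9 N

D = 282 N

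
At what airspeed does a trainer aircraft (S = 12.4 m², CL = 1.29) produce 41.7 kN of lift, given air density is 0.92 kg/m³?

v = 75.3 m/s

L = ½ρv²S·CL ⇒ v = √(2L/(ρ·S·CL))
v = √(2 × 41700 / (0.92 × 12.4 × 1.29)) = √5667 = 75.3 m/s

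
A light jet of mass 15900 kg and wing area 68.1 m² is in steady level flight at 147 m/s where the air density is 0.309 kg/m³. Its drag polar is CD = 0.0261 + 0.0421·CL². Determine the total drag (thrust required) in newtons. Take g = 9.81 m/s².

D = 10400 N

Level flight ⇒ L = W = m·g = 15900 × 9.81 = 1.5598×10^5 N.
q = ½ρv² = ½ × 0.309 × 147² = 3339 Pa.
Required CL = L/(qS) = 1.5598×10^5/(3339·68.1) = 0.6861.
CD = 0.0261 + 0.0421 × 0.6861² = 0.04591.
D = q·S·CD = 3339 × 68.1 × 0.04591 = 10440 N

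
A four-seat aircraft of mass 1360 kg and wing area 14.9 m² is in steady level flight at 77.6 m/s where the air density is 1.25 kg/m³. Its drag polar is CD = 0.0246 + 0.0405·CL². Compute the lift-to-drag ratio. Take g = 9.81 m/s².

In steady level flight, lift balances weight: W = mg = 1360 × 9.81 = 13342 N.
q = ½ρv² = ½ × 1.25 × 77.6² = 3764 Pa.
Required CL = L/(qS) = 13342/(3764·14.9) = 0.2379.
CD = 0.0246 + 0.0405 × 0.2379² = 0.02689.
L/D = CL/CD = 0.2379 / 0.02689 = 8.85

L/D = 8.85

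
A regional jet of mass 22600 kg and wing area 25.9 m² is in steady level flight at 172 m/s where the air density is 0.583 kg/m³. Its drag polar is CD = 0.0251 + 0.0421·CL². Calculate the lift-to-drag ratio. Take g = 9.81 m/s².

L/D = 14.9

In steady level flight, lift balances weight: W = mg = 22600 × 9.81 = 2.2171×10^5 N.
q = ½ρv² = ½ × 0.583 × 172² = 8624 Pa.
CL = 2W/(ρv²S) = 2×2.2171×10^5/(0.583×172²×25.9) = 0.9926.
CD = 0.0251 + 0.0421 × 0.9926² = 0.06658.
L/D = CL/CD = 0.9926 / 0.06658 = 14.9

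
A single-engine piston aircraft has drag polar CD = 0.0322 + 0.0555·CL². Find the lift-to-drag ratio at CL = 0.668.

L/D = 11.7

CD = 0.0322 + 0.0555 × 0.668² = 0.05697
L/D = CL/CD = 0.668 / 0.05697 = 11.7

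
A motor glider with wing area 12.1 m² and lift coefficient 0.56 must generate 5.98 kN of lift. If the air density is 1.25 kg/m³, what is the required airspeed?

L = ½ρv²S·CL ⇒ v = √(2L/(ρ·S·CL))
v = √(2 × 5980 / (1.25 × 12.1 × 0.56)) = √1412 = 37.6 m/s

v = 37.6 m/s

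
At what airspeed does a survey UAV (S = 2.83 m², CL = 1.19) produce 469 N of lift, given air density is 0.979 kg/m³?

L = ½ρv²S·CL ⇒ v = √(2L/(ρ·S·CL))
v = √(2 × 469 / (0.979 × 2.83 × 1.19)) = √284.5 = 16.9 m/s

v = 16.9 m/s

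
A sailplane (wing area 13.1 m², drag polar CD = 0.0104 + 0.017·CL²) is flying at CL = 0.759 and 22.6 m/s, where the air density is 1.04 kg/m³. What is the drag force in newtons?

D = 70.3 N

CD = 0.0104 + 0.017 × 0.759² = 0.02019
D = ½ρv²S·CD = ½ × 1.04 × 22.6² × 13.1 × 0.02019 = 70.3 N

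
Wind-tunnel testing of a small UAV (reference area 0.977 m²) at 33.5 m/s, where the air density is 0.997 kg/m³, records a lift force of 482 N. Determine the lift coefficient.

From L = ½ρv²S·CL, rearranging gives CL = 2L/(ρv²S).
CL = 2 × 482 / (0.997 × 33.5² × 0.977) = 0.882

CL = 0.882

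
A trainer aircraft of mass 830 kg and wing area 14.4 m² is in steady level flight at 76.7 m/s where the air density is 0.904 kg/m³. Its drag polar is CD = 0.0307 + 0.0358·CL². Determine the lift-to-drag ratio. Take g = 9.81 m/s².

L/D = 6.58

In steady level flight, lift balances weight: W = mg = 830 × 9.81 = 8142.3 N.
q = ½ρv² = ½ × 0.904 × 76.7² = 2659 Pa.
CL = 2W/(ρv²S) = 2×8142.3/(0.904×76.7²×14.4) = 0.2126.
CD = 0.0307 + 0.0358 × 0.2126² = 0.03232.
L/D = CL/CD = 0.2126 / 0.03232 = 6.58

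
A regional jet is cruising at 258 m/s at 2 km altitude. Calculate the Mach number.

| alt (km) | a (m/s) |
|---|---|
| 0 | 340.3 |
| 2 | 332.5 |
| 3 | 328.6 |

M = 0.776

At 2 km, from the table: a = 332.5 m/s.
M = v/a = 258 / 332.5 = 0.776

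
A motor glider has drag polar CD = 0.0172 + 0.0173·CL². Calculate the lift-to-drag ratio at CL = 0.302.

L/D = 16.1

CD = 0.0172 + 0.0173 × 0.302² = 0.01878
L/D = CL/CD = 0.302 / 0.01878 = 16.1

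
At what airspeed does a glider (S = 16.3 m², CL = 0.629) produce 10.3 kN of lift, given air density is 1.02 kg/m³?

L = ½ρv²S·CL ⇒ v = √(2L/(ρ·S·CL))
v = √(2 × 10300 / (1.02 × 16.3 × 0.629)) = √1970 = 44.4 m/s

v = 44.4 m/s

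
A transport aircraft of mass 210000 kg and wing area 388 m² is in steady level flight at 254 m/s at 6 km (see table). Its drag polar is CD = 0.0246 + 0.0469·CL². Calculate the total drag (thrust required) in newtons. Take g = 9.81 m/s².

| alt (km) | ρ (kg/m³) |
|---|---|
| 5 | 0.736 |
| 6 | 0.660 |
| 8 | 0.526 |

D = 2.27×10^5 N

At 6 km, from the table: ρ = 0.660 kg/m³.
In steady level flight, lift balances weight: W = mg = 210000 × 9.81 = 2.0601×10^6 N.
q = ½ρv² = ½ × 0.66 × 254² = 21290 Pa.
CL = W/(q·S) = 2.0601×10^6 / (21290 × 388) = 0.2494.
CD = 0.0246 + 0.0469 × 0.2494² = 0.02752.
D = q·S·CD = 21290 × 388 × 0.02752 = 2.273×10^5 N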